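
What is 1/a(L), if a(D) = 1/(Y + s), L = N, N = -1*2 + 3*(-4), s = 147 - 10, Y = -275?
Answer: -138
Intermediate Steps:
s = 137
N = -14 (N = -2 - 12 = -14)
L = -14
a(D) = -1/138 (a(D) = 1/(-275 + 137) = 1/(-138) = -1/138)
1/a(L) = 1/(-1/138) = -138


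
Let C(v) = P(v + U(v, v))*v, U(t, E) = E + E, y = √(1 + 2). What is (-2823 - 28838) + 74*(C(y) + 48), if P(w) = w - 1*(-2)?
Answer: -27443 + 148*√3 ≈ -27187.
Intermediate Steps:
y = √3 ≈ 1.7320
U(t, E) = 2*E
P(w) = 2 + w (P(w) = w + 2 = 2 + w)
C(v) = v*(2 + 3*v) (C(v) = (2 + (v + 2*v))*v = (2 + 3*v)*v = v*(2 + 3*v))
(-2823 - 28838) + 74*(C(y) + 48) = (-2823 - 28838) + 74*(√3*(2 + 3*√3) + 48) = -31661 + 74*(48 + √3*(2 + 3*√3)) = -31661 + (3552 + 74*√3*(2 + 3*√3)) = -28109 + 74*√3*(2 + 3*√3)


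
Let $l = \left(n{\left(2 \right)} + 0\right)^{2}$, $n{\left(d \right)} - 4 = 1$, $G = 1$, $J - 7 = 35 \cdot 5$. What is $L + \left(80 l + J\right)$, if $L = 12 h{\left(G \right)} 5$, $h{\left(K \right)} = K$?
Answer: $2242$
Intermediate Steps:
$J = 182$ ($J = 7 + 35 \cdot 5 = 7 + 175 = 182$)
$n{\left(d \right)} = 5$ ($n{\left(d \right)} = 4 + 1 = 5$)
$l = 25$ ($l = \left(5 + 0\right)^{2} = 5^{2} = 25$)
$L = 60$ ($L = 12 \cdot 1 \cdot 5 = 12 \cdot 5 = 60$)
$L + \left(80 l + J\right) = 60 + \left(80 \cdot 25 + 182\right) = 60 + \left(2000 + 182\right) = 60 + 2182 = 2242$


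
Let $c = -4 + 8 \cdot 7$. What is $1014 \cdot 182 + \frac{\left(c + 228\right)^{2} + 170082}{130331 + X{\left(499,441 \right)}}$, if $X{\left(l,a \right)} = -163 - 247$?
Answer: $\frac{23976909190}{129921} \approx 1.8455 \cdot 10^{5}$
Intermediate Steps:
$c = 52$ ($c = -4 + 56 = 52$)
$X{\left(l,a \right)} = -410$
$1014 \cdot 182 + \frac{\left(c + 228\right)^{2} + 170082}{130331 + X{\left(499,441 \right)}} = 1014 \cdot 182 + \frac{\left(52 + 228\right)^{2} + 170082}{130331 - 410} = 184548 + \frac{280^{2} + 170082}{129921} = 184548 + \left(78400 + 170082\right) \frac{1}{129921} = 184548 + 248482 \cdot \frac{1}{129921} = 184548 + \frac{248482}{129921} = \frac{23976909190}{129921}$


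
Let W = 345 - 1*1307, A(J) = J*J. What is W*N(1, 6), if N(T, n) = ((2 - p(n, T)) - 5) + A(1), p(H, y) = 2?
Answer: 3848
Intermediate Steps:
A(J) = J²
W = -962 (W = 345 - 1307 = -962)
N(T, n) = -4 (N(T, n) = ((2 - 1*2) - 5) + 1² = ((2 - 2) - 5) + 1 = (0 - 5) + 1 = -5 + 1 = -4)
W*N(1, 6) = -962*(-4) = 3848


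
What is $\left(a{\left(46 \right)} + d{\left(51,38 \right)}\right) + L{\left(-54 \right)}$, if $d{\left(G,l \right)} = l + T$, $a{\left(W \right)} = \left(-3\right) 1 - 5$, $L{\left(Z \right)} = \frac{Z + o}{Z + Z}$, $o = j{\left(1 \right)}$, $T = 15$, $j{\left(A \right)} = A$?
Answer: $\frac{4913}{108} \approx 45.491$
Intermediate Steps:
$o = 1$
$L{\left(Z \right)} = \frac{1 + Z}{2 Z}$ ($L{\left(Z \right)} = \frac{Z + 1}{Z + Z} = \frac{1 + Z}{2 Z}$)
$a{\left(W \right)} = -8$ ($a{\left(W \right)} = -3 - 5 = -8$)
$d{\left(G,l \right)} = 15 + l$ ($d{\left(G,l \right)} = l + 15 = 15 + l$)
$\left(a{\left(46 \right)} + d{\left(51,38 \right)}\right) + L{\left(-54 \right)} = \left(-8 + \left(15 + 38\right)\right) + \frac{1 - 54}{2 \left(-54\right)} = \left(-8 + 53\right) + \frac{1}{2} \left(- \frac{1}{54}\right) \left(-53\right) = 45 + \frac{53}{108} = \frac{4913}{108}$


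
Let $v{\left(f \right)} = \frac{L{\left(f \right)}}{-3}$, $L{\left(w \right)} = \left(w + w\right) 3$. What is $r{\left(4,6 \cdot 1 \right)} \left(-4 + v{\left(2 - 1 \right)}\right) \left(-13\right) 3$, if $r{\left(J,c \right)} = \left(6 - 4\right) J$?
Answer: $1872$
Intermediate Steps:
$L{\left(w \right)} = 6 w$ ($L{\left(w \right)} = 2 w 3 = 6 w$)
$v{\left(f \right)} = - 2 f$ ($v{\left(f \right)} = \frac{6 f}{-3} = 6 f \left(- \frac{1}{3}\right) = - 2 f$)
$r{\left(J,c \right)} = 2 J$
$r{\left(4,6 \cdot 1 \right)} \left(-4 + v{\left(2 - 1 \right)}\right) \left(-13\right) 3 = 2 \cdot 4 \left(-4 - 2 \left(2 - 1\right)\right) \left(-13\right) 3 = 8 \left(-4 - 2\right) \left(-13\right) 3 = 8 \left(-6\right) \left(-13\right) 3 = \left(-48\right) \left(-13\right) 3 = 624 \cdot 3 = 1872$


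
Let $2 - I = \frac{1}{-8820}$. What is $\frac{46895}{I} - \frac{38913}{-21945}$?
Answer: $\frac{432259214273}{18434845} \approx 23448.0$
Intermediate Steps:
$I = \frac{17641}{8820}$ ($I = 2 - \frac{1}{-8820} = 2 - - \frac{1}{8820} = 2 + \frac{1}{8820} = \frac{17641}{8820} \approx 2.0001$)
$\frac{46895}{I} - \frac{38913}{-21945} = \frac{46895}{\frac{17641}{8820}} - \frac{38913}{-21945} = 46895 \cdot \frac{8820}{17641} - - \frac{1853}{1045} = \frac{413613900}{17641} + \frac{1853}{1045} = \frac{432259214273}{18434845}$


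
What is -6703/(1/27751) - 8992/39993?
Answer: -7439296024321/39993 ≈ -1.8601e+8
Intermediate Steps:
-6703/(1/27751) - 8992/39993 = -6703/1/27751 - 8992*1/39993 = -6703*27751 - 8992/39993 = -186014953 - 8992/39993 = -7439296024321/39993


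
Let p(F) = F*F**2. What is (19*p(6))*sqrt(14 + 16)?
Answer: 4104*sqrt(30) ≈ 22479.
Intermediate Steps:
p(F) = F**3
(19*p(6))*sqrt(14 + 16) = (19*6**3)*sqrt(14 + 16) = (19*216)*sqrt(30) = 4104*sqrt(30)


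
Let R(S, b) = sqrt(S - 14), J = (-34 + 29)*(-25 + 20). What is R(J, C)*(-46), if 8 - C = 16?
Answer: -46*sqrt(11) ≈ -152.56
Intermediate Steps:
C = -8 (C = 8 - 1*16 = 8 - 16 = -8)
J = 25 (J = -5*(-5) = 25)
R(S, b) = sqrt(-14 + S)
R(J, C)*(-46) = sqrt(-14 + 25)*(-46) = sqrt(11)*(-46) = -46*sqrt(11)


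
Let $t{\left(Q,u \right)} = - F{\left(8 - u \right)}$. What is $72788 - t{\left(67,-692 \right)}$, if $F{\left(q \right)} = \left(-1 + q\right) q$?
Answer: $562088$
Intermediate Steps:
$F{\left(q \right)} = q \left(-1 + q\right)$
$t{\left(Q,u \right)} = - \left(7 - u\right) \left(8 - u\right)$ ($t{\left(Q,u \right)} = - \left(8 - u\right) \left(-1 - \left(-8 + u\right)\right) = - \left(8 - u\right) \left(7 - u\right) = - \left(7 - u\right) \left(8 - u\right)$)
$72788 - t{\left(67,-692 \right)} = 72788 - - \left(-8 - 692\right) \left(-7 - 692\right) = 72788 - \left(-1\right) \left(-700\right) \left(-699\right) = 72788 - -489300 = 72788 + 489300 = 562088$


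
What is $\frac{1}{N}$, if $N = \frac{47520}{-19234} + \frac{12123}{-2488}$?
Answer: $- \frac{23927096}{175701771} \approx -0.13618$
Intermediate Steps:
$N = - \frac{175701771}{23927096}$ ($N = 47520 \left(- \frac{1}{19234}\right) + 12123 \left(- \frac{1}{2488}\right) = - \frac{23760}{9617} - \frac{12123}{2488} = - \frac{175701771}{23927096} \approx -7.3432$)
$\frac{1}{N} = \frac{1}{- \frac{175701771}{23927096}} = - \frac{23927096}{175701771}$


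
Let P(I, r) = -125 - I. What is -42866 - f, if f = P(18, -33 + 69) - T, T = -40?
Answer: -42763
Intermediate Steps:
f = -103 (f = (-125 - 1*18) - 1*(-40) = (-125 - 18) + 40 = -143 + 40 = -103)
-42866 - f = -42866 - 1*(-103) = -42866 + 103 = -42763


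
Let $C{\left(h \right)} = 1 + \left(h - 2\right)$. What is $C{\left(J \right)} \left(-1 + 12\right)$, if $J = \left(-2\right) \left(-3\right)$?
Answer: $55$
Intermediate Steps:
$J = 6$
$C{\left(h \right)} = -1 + h$ ($C{\left(h \right)} = 1 + \left(-2 + h\right) = -1 + h$)
$C{\left(J \right)} \left(-1 + 12\right) = \left(-1 + 6\right) \left(-1 + 12\right) = 5 \cdot 11 = 55$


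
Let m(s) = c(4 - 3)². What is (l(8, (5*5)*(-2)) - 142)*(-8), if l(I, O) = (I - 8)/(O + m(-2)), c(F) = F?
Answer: 1136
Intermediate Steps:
m(s) = 1 (m(s) = (4 - 3)² = 1² = 1)
l(I, O) = (-8 + I)/(1 + O) (l(I, O) = (I - 8)/(O + 1) = (-8 + I)/(1 + O))
(l(8, (5*5)*(-2)) - 142)*(-8) = ((-8 + 8)/(1 + (5*5)*(-2)) - 142)*(-8) = (0/(1 + 25*(-2)) - 142)*(-8) = (0/(1 - 50) - 142)*(-8) = (0/(-49) - 142)*(-8) = (-1/49*0 - 142)*(-8) = (0 - 142)*(-8) = -142*(-8) = 1136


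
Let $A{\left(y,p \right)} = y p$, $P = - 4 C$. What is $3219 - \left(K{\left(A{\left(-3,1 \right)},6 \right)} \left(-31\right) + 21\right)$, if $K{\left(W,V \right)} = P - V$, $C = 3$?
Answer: $2640$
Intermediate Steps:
$P = -12$ ($P = \left(-4\right) 3 = -12$)
$A{\left(y,p \right)} = p y$
$K{\left(W,V \right)} = -12 - V$
$3219 - \left(K{\left(A{\left(-3,1 \right)},6 \right)} \left(-31\right) + 21\right) = 3219 - \left(\left(-12 - 6\right) \left(-31\right) + 21\right) = 3219 - \left(\left(-18\right) \left(-31\right) + 21\right) = 3219 - \left(558 + 21\right) = 3219 - 579 = 2640$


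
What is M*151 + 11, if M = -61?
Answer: -9200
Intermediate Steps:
M*151 + 11 = -61*151 + 11 = -9211 + 11 = -9200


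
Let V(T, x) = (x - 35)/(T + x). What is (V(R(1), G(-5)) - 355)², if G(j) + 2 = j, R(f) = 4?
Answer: 116281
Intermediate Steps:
G(j) = -2 + j
V(T, x) = (-35 + x)/(T + x)
(V(R(1), G(-5)) - 355)² = ((-35 + (-2 - 5))/(4 + (-2 - 5)) - 355)² = ((-35 - 7)/(4 - 7) - 355)² = (-42/(-3) - 355)² = (-⅓*(-42) - 355)² = (14 - 355)² = (-341)² = 116281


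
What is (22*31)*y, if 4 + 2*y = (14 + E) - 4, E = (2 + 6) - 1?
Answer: 4433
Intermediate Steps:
E = 7 (E = 8 - 1 = 7)
y = 13/2 (y = -2 + ((14 + 7) - 4)/2 = -2 + (21 - 4)/2 = -2 + (½)*17 = -2 + 17/2 = 13/2 ≈ 6.5000)
(22*31)*y = (22*31)*(13/2) = 682*(13/2) = 4433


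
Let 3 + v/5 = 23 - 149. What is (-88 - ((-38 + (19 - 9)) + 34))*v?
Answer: 60630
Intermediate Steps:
v = -645 (v = -15 + 5*(23 - 149) = -15 + 5*(-126) = -15 - 630 = -645)
(-88 - ((-38 + (19 - 9)) + 34))*v = (-88 - ((-38 + (19 - 9)) + 34))*(-645) = (-88 - ((-38 + 10) + 34))*(-645) = (-88 - (-28 + 34))*(-645) = (-88 - 1*6)*(-645) = (-88 - 6)*(-645) = -94*(-645) = 60630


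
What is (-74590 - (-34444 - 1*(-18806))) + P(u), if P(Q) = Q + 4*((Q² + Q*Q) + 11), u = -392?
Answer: 1170012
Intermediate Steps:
P(Q) = 44 + Q + 8*Q² (P(Q) = Q + 4*((Q² + Q²) + 11) = Q + 4*(2*Q² + 11) = Q + 4*(11 + 2*Q²) = Q + (44 + 8*Q²) = 44 + Q + 8*Q²)
(-74590 - (-34444 - 1*(-18806))) + P(u) = (-74590 - (-34444 - 1*(-18806))) + (44 - 392 + 8*(-392)²) = (-74590 - (-34444 + 18806)) + (44 - 392 + 8*153664) = (-74590 - 1*(-15638)) + (44 - 392 + 1229312) = (-74590 + 15638) + 1228964 = -58952 + 1228964 = 1170012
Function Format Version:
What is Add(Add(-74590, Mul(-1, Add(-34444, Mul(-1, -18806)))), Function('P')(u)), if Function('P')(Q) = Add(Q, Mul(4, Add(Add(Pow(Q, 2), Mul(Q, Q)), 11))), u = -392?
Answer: 1170012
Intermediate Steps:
Function('P')(Q) = Add(44, Q, Mul(8, Pow(Q, 2))) (Function('P')(Q) = Add(Q, Mul(4, Add(Add(Pow(Q, 2), Pow(Q, 2)), 11))) = Add(Q, Mul(4, Add(Mul(2, Pow(Q, 2)), 11))) = Add(Q, Mul(4, Add(11, Mul(2, Pow(Q, 2))))) = Add(Q, Add(44, Mul(8, Pow(Q, 2)))) = Add(44, Q, Mul(8, Pow(Q, 2))))
Add(Add(-74590, Mul(-1, Add(-34444, Mul(-1, -18806)))), Function('P')(u)) = Add(Add(-74590, Mul(-1, Add(-34444, Mul(-1, -18806)))), Add(44, -392, Mul(8, Pow(-392, 2)))) = Add(Add(-74590, Mul(-1, Add(-34444, 18806))), Add(44, -392, Mul(8, 153664))) = Add(Add(-74590, Mul(-1, -15638)), Add(44, -392, 1229312)) = Add(Add(-74590, 15638), 1228964) = Add(-58952, 1228964) = 1170012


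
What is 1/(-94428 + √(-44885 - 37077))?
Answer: -47214/4458364573 - I*√81962/8916729146 ≈ -1.059e-5 - 3.2107e-8*I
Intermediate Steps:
1/(-94428 + √(-44885 - 37077)) = 1/(-94428 + √(-81962)) = 1/(-94428 + I*√81962)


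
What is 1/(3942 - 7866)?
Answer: -1/3924 ≈ -0.00025484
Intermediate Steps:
1/(3942 - 7866) = 1/(-3924) = -1/3924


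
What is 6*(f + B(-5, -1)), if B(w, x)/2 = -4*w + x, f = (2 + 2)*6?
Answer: 372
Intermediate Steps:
f = 24 (f = 4*6 = 24)
B(w, x) = -8*w + 2*x (B(w, x) = 2*(-4*w + x) = 2*(x - 4*w) = -8*w + 2*x)
6*(f + B(-5, -1)) = 6*(24 + (-8*(-5) + 2*(-1))) = 6*(24 + (40 - 2)) = 6*(24 + 38) = 6*62 = 372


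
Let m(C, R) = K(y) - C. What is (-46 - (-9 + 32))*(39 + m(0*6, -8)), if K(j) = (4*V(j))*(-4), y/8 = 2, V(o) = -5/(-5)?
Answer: -1587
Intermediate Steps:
V(o) = 1 (V(o) = -5*(-⅕) = 1)
y = 16 (y = 8*2 = 16)
K(j) = -16 (K(j) = (4*1)*(-4) = 4*(-4) = -16)
m(C, R) = -16 - C
(-46 - (-9 + 32))*(39 + m(0*6, -8)) = (-46 - (-9 + 32))*(39 + (-16 - 0*6)) = (-46 - 1*23)*(39 + (-16 - 1*0)) = (-46 - 23)*(39 + (-16 + 0)) = -69*(39 - 16) = -69*23 = -1587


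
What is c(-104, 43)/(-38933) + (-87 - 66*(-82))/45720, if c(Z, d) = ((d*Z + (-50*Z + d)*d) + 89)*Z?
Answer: 70089974687/118667784 ≈ 590.64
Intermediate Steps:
c(Z, d) = Z*(89 + Z*d + d*(d - 50*Z)) (c(Z, d) = ((Z*d + (d - 50*Z)*d) + 89)*Z = ((Z*d + d*(d - 50*Z)) + 89)*Z = (89 + Z*d + d*(d - 50*Z))*Z = Z*(89 + Z*d + d*(d - 50*Z)))
c(-104, 43)/(-38933) + (-87 - 66*(-82))/45720 = -104*(89 + 43² - 49*(-104)*43)/(-38933) + (-87 - 66*(-82))/45720 = -104*(89 + 1849 + 219128)*(-1/38933) + (-87 + 5412)*(1/45720) = -104*221066*(-1/38933) + 5325*(1/45720) = -22990864*(-1/38933) + 355/3048 = 22990864/38933 + 355/3048 = 70089974687/118667784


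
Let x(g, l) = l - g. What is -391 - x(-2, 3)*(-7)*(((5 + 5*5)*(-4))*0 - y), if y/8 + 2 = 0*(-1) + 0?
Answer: 169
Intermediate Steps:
y = -16 (y = -16 + 8*(0*(-1) + 0) = -16 + 8*(0 + 0) = -16 + 8*0 = -16 + 0 = -16)
-391 - x(-2, 3)*(-7)*(((5 + 5*5)*(-4))*0 - y) = -391 - (3 - 1*(-2))*(-7)*(((5 + 5*5)*(-4))*0 - 1*(-16)) = -391 - (3 + 2)*(-7)*(((5 + 25)*(-4))*0 + 16) = -391 - 5*(-7)*((30*(-4))*0 + 16) = -391 - (-35)*(-120*0 + 16) = -391 - (-35)*(0 + 16) = -391 - (-35)*16 = -391 - 1*(-560) = -391 + 560 = 169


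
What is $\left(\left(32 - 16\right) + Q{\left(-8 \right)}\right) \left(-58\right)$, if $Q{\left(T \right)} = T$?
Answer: $-464$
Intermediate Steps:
$\left(\left(32 - 16\right) + Q{\left(-8 \right)}\right) \left(-58\right) = \left(\left(32 - 16\right) - 8\right) \left(-58\right) = \left(16 - 8\right) \left(-58\right) = 8 \left(-58\right) = -464$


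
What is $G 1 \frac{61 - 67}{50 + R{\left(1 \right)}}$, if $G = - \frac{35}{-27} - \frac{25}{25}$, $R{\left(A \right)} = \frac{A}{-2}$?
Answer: $- \frac{32}{891} \approx -0.035915$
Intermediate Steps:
$R{\left(A \right)} = - \frac{A}{2}$ ($R{\left(A \right)} = A \left(- \frac{1}{2}\right) = - \frac{A}{2}$)
$G = \frac{8}{27}$ ($G = \left(-35\right) \left(- \frac{1}{27}\right) - 1 = \frac{35}{27} - 1 = \frac{8}{27} \approx 0.2963$)
$G 1 \frac{61 - 67}{50 + R{\left(1 \right)}} = \frac{8 \cdot 1 \frac{61 - 67}{50 - \frac{1}{2}}}{27} = \frac{8 \cdot 1 \left(- \frac{6}{50 - \frac{1}{2}}\right)}{27} = \frac{8 \cdot 1 \left(- \frac{6}{\frac{99}{2}}\right)}{27} = \frac{8 \cdot 1 \left(\left(-6\right) \frac{2}{99}\right)}{27} = \frac{8 \cdot 1 \left(- \frac{4}{33}\right)}{27} = \frac{8}{27} \left(- \frac{4}{33}\right) = - \frac{32}{891}$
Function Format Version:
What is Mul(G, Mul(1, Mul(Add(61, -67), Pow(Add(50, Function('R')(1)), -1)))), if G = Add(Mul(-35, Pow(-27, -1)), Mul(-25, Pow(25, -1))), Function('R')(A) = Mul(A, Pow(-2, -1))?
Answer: Rational(-32, 891) ≈ -0.035915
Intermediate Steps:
Function('R')(A) = Mul(Rational(-1, 2), A) (Function('R')(A) = Mul(A, Rational(-1, 2)) = Mul(Rational(-1, 2), A))
G = Rational(8, 27) (G = Add(Mul(-35, Rational(-1, 27)), Mul(-25, Rational(1, 25))) = Add(Rational(35, 27), -1) = Rational(8, 27) ≈ 0.29630)
Mul(G, Mul(1, Mul(Add(61, -67), Pow(Add(50, Function('R')(1)), -1)))) = Mul(Rational(8, 27), Mul(1, Mul(Add(61, -67), Pow(Add(50, Mul(Rational(-1, 2), 1)), -1)))) = Mul(Rational(8, 27), Mul(1, Mul(-6, Pow(Add(50, Rational(-1, 2)), -1)))) = Mul(Rational(8, 27), Mul(1, Mul(-6, Pow(Rational(99, 2), -1)))) = Mul(Rational(8, 27), Mul(1, Mul(-6, Rational(2, 99)))) = Mul(Rational(8, 27), Mul(1, Rational(-4, 33))) = Mul(Rational(8, 27), Rational(-4, 33)) = Rational(-32, 891)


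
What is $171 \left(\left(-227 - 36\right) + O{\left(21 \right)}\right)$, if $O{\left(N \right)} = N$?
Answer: $-41382$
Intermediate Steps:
$171 \left(\left(-227 - 36\right) + O{\left(21 \right)}\right) = 171 \left(\left(-227 - 36\right) + 21\right) = 171 \left(-263 + 21\right) = 171 \left(-242\right) = -41382$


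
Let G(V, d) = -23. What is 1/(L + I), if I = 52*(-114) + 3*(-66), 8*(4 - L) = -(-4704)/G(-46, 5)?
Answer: -23/140218 ≈ -0.00016403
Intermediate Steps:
L = 680/23 (L = 4 - (-7)*(-672/(-23))/8 = 4 - (-7)*(-672*(-1/23))/8 = 4 - (-7)*672/(8*23) = 4 - 1/8*(-4704/23) = 4 + 588/23 = 680/23 ≈ 29.565)
I = -6126 (I = -5928 - 198 = -6126)
1/(L + I) = 1/(680/23 - 6126) = 1/(-140218/23) = -23/140218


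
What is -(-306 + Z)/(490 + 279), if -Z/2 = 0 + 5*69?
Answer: 996/769 ≈ 1.2952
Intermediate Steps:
Z = -690 (Z = -2*(0 + 5*69) = -2*(0 + 345) = -2*345 = -690)
-(-306 + Z)/(490 + 279) = -(-306 - 690)/(490 + 279) = -(-996)/769 = -1*(-996/769) = 996/769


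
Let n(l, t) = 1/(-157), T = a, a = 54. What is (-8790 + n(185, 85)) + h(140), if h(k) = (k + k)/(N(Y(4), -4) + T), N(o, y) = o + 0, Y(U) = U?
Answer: -39998919/4553 ≈ -8785.2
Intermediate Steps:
T = 54
n(l, t) = -1/157
N(o, y) = o
h(k) = k/29 (h(k) = (k + k)/(4 + 54) = (2*k)/58 = (2*k)*(1/58) = k/29)
(-8790 + n(185, 85)) + h(140) = (-8790 - 1/157) + (1/29)*140 = -1380031/157 + 140/29 = -39998919/4553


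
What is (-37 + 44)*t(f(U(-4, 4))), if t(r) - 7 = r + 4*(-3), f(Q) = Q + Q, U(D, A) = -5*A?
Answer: -315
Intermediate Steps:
f(Q) = 2*Q
t(r) = -5 + r (t(r) = 7 + (r + 4*(-3)) = 7 + (r - 12) = 7 + (-12 + r) = -5 + r)
(-37 + 44)*t(f(U(-4, 4))) = (-37 + 44)*(-5 + 2*(-5*4)) = 7*(-5 + 2*(-20)) = 7*(-5 - 40) = 7*(-45) = -315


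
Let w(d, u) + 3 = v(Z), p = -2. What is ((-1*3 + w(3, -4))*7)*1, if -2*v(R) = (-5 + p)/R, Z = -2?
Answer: -217/4 ≈ -54.250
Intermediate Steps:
v(R) = 7/(2*R) (v(R) = -(-5 - 2)/(2*R) = -(-7)/(2*R) = 7/(2*R))
w(d, u) = -19/4 (w(d, u) = -3 + (7/2)/(-2) = -3 + (7/2)*(-½) = -3 - 7/4 = -19/4)
((-1*3 + w(3, -4))*7)*1 = ((-1*3 - 19/4)*7)*1 = ((-3 - 19/4)*7)*1 = -31/4*7*1 = -217/4*1 = -217/4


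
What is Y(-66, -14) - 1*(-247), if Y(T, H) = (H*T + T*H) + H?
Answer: 2081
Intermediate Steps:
Y(T, H) = H + 2*H*T (Y(T, H) = (H*T + H*T) + H = 2*H*T + H = H + 2*H*T)
Y(-66, -14) - 1*(-247) = -14*(1 + 2*(-66)) - 1*(-247) = -14*(1 - 132) + 247 = -14*(-131) + 247 = 1834 + 247 = 2081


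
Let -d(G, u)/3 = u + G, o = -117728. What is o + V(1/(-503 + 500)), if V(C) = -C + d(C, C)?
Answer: -353177/3 ≈ -1.1773e+5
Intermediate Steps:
d(G, u) = -3*G - 3*u (d(G, u) = -3*(u + G) = -3*(G + u) = -3*G - 3*u)
V(C) = -7*C (V(C) = -C + (-3*C - 3*C) = -C - 6*C = -7*C)
o + V(1/(-503 + 500)) = -117728 - 7/(-503 + 500) = -117728 - 7/(-3) = -117728 - 7*(-⅓) = -117728 + 7/3 = -353177/3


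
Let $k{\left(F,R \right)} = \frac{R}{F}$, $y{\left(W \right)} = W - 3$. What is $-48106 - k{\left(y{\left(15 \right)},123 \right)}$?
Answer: $- \frac{192465}{4} \approx -48116.0$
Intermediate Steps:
$y{\left(W \right)} = -3 + W$
$-48106 - k{\left(y{\left(15 \right)},123 \right)} = -48106 - \frac{123}{-3 + 15} = -48106 - \frac{123}{12} = -48106 - 123 \cdot \frac{1}{12} = -48106 - \frac{41}{4} = - \frac{192465}{4}$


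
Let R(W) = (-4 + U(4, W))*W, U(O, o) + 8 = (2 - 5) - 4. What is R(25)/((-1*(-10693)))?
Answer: -475/10693 ≈ -0.044422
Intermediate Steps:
U(O, o) = -15 (U(O, o) = -8 + ((2 - 5) - 4) = -8 + (-3 - 4) = -8 - 7 = -15)
R(W) = -19*W (R(W) = (-4 - 15)*W = -19*W)
R(25)/((-1*(-10693))) = (-19*25)/((-1*(-10693))) = -475/10693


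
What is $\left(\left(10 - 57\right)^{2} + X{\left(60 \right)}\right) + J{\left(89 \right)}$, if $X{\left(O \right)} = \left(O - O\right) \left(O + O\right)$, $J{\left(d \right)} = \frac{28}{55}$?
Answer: $\frac{121523}{55} \approx 2209.5$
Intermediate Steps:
$J{\left(d \right)} = \frac{28}{55}$ ($J{\left(d \right)} = 28 \cdot \frac{1}{55} = \frac{28}{55}$)
$X{\left(O \right)} = 0$ ($X{\left(O \right)} = 0 \cdot 2 O = 0$)
$\left(\left(10 - 57\right)^{2} + X{\left(60 \right)}\right) + J{\left(89 \right)} = \left(\left(10 - 57\right)^{2} + 0\right) + \frac{28}{55} = \left(\left(-47\right)^{2} + 0\right) + \frac{28}{55} = \left(2209 + 0\right) + \frac{28}{55} = 2209 + \frac{28}{55} = \frac{121523}{55}$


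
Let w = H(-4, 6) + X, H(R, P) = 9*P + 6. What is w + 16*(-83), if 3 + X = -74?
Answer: -1345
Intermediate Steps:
X = -77 (X = -3 - 74 = -77)
H(R, P) = 6 + 9*P
w = -17 (w = (6 + 9*6) - 77 = (6 + 54) - 77 = 60 - 77 = -17)
w + 16*(-83) = -17 + 16*(-83) = -17 - 1328 = -1345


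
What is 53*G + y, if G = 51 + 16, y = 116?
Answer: 3667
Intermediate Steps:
G = 67
53*G + y = 53*67 + 116 = 3551 + 116 = 3667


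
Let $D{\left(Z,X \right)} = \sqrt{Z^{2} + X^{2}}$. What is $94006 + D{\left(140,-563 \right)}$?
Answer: $94006 + \sqrt{336569} \approx 94586.0$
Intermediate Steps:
$D{\left(Z,X \right)} = \sqrt{X^{2} + Z^{2}}$
$94006 + D{\left(140,-563 \right)} = 94006 + \sqrt{\left(-563\right)^{2} + 140^{2}} = 94006 + \sqrt{316969 + 19600} = 94006 + \sqrt{336569}$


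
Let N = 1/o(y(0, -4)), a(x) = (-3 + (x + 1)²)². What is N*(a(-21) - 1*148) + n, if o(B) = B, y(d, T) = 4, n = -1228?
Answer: 152549/4 ≈ 38137.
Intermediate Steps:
a(x) = (-3 + (1 + x)²)²
N = ¼ (N = 1/4 = ¼ ≈ 0.25000)
N*(a(-21) - 1*148) + n = ((-3 + (1 - 21)²)² - 1*148)/4 - 1228 = ((-3 + (-20)²)² - 148)/4 - 1228 = ((-3 + 400)² - 148)/4 - 1228 = (397² - 148)/4 - 1228 = (157609 - 148)/4 - 1228 = (¼)*157461 - 1228 = 157461/4 - 1228 = 152549/4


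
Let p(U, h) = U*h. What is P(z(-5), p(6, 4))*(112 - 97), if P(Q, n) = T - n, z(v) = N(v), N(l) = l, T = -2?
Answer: -390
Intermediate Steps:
z(v) = v
P(Q, n) = -2 - n
P(z(-5), p(6, 4))*(112 - 97) = (-2 - 6*4)*(112 - 97) = (-2 - 1*24)*15 = (-2 - 24)*15 = -26*15 = -390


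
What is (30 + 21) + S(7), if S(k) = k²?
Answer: 100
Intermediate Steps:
(30 + 21) + S(7) = (30 + 21) + 7² = 51 + 49 = 100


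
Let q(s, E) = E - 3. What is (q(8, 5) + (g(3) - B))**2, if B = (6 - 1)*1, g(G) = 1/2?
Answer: 25/4 ≈ 6.2500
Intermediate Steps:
g(G) = 1/2
q(s, E) = -3 + E
B = 5 (B = 5*1 = 5)
(q(8, 5) + (g(3) - B))**2 = ((-3 + 5) + (1/2 - 1*5))**2 = (2 + (1/2 - 5))**2 = (2 - 9/2)**2 = (-5/2)**2 = 25/4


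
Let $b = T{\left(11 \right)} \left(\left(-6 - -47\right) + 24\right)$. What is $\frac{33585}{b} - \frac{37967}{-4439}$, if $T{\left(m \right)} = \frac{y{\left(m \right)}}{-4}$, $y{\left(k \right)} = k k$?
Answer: $- \frac{59544961}{6982547} \approx -8.5277$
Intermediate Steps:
$y{\left(k \right)} = k^{2}$
$T{\left(m \right)} = - \frac{m^{2}}{4}$ ($T{\left(m \right)} = \frac{m^{2}}{-4} = m^{2} \left(- \frac{1}{4}\right) = - \frac{m^{2}}{4}$)
$b = - \frac{7865}{4}$ ($b = - \frac{11^{2}}{4} \left(\left(-6 - -47\right) + 24\right) = \left(- \frac{1}{4}\right) 121 \left(\left(-6 + 47\right) + 24\right) = - \frac{121 \left(41 + 24\right)}{4} = \left(- \frac{121}{4}\right) 65 = - \frac{7865}{4} \approx -1966.3$)
$\frac{33585}{b} - \frac{37967}{-4439} = \frac{33585}{- \frac{7865}{4}} - \frac{37967}{-4439} = 33585 \left(- \frac{4}{7865}\right) - - \frac{37967}{4439} = - \frac{26868}{1573} + \frac{37967}{4439} = - \frac{59544961}{6982547}$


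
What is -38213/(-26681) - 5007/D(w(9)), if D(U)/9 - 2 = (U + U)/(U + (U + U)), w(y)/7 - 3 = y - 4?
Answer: -44224885/213448 ≈ -207.19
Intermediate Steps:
w(y) = -7 + 7*y (w(y) = 21 + 7*(y - 4) = 21 + 7*(-4 + y) = 21 + (-28 + 7*y) = -7 + 7*y)
D(U) = 24 (D(U) = 18 + 9*((U + U)/(U + (U + U))) = 18 + 9*((2*U)/(U + 2*U)) = 18 + 9*((2*U)/((3*U))) = 18 + 9*((2*U)*(1/(3*U))) = 18 + 9*(⅔) = 18 + 6 = 24)
-38213/(-26681) - 5007/D(w(9)) = -38213/(-26681) - 5007/24 = -38213*(-1/26681) - 5007*1/24 = 38213/26681 - 1669/8 = -44224885/213448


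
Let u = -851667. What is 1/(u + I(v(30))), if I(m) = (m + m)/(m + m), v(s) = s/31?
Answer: -1/851666 ≈ -1.1742e-6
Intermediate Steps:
v(s) = s/31 (v(s) = s*(1/31) = s/31)
I(m) = 1 (I(m) = (2*m)/((2*m)) = (2*m)*(1/(2*m)) = 1)
1/(u + I(v(30))) = 1/(-851667 + 1) = 1/(-851666) = -1/851666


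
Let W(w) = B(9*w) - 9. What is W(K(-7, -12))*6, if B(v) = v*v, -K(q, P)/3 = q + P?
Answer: 1578960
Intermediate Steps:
K(q, P) = -3*P - 3*q (K(q, P) = -3*(q + P) = -3*(P + q) = -3*P - 3*q)
B(v) = v²
W(w) = -9 + 81*w² (W(w) = (9*w)² - 9 = 81*w² - 9 = -9 + 81*w²)
W(K(-7, -12))*6 = (-9 + 81*(-3*(-12) - 3*(-7))²)*6 = (-9 + 81*(36 + 21)²)*6 = (-9 + 81*57²)*6 = (-9 + 81*3249)*6 = (-9 + 263169)*6 = 263160*6 = 1578960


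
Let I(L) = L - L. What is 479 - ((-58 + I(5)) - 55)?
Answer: 592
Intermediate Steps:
I(L) = 0
479 - ((-58 + I(5)) - 55) = 479 - ((-58 + 0) - 55) = 479 - (-58 - 55) = 479 - 1*(-113) = 479 + 113 = 592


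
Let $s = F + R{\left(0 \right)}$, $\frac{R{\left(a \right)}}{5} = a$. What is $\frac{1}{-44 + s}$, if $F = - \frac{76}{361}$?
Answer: $- \frac{19}{840} \approx -0.022619$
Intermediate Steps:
$R{\left(a \right)} = 5 a$
$F = - \frac{4}{19}$ ($F = \left(-76\right) \frac{1}{361} = - \frac{4}{19} \approx -0.21053$)
$s = - \frac{4}{19}$ ($s = - \frac{4}{19} + 5 \cdot 0 = - \frac{4}{19} + 0 = - \frac{4}{19} \approx -0.21053$)
$\frac{1}{-44 + s} = \frac{1}{-44 - \frac{4}{19}} = \frac{1}{- \frac{840}{19}} = - \frac{19}{840}$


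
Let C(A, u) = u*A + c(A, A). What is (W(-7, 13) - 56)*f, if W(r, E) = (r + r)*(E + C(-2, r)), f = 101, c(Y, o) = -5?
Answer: -36764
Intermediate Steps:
C(A, u) = -5 + A*u (C(A, u) = u*A - 5 = A*u - 5 = -5 + A*u)
W(r, E) = 2*r*(-5 + E - 2*r) (W(r, E) = (r + r)*(E + (-5 - 2*r)) = (2*r)*(-5 + E - 2*r) = 2*r*(-5 + E - 2*r))
(W(-7, 13) - 56)*f = (2*(-7)*(-5 + 13 - 2*(-7)) - 56)*101 = (2*(-7)*(-5 + 13 + 14) - 56)*101 = (2*(-7)*22 - 56)*101 = (-308 - 56)*101 = -364*101 = -36764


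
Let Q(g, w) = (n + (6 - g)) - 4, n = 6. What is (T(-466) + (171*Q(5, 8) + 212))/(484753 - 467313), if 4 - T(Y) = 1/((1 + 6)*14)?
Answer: 71441/1709120 ≈ 0.041800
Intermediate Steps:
Q(g, w) = 8 - g (Q(g, w) = (6 + (6 - g)) - 4 = (12 - g) - 4 = 8 - g)
T(Y) = 391/98 (T(Y) = 4 - 1/((1 + 6)*14) = 4 - 1/(7*14) = 4 - 1/98 = 391/98)
(T(-466) + (171*Q(5, 8) + 212))/(484753 - 467313) = (391/98 + (171*(8 - 1*5) + 212))/(484753 - 467313) = (391/98 + (171*(8 - 5) + 212))/17440 = (391/98 + (171*3 + 212))*(1/17440) = (391/98 + (513 + 212))*(1/17440) = (391/98 + 725)*(1/17440) = (71441/98)*(1/17440) = 71441/1709120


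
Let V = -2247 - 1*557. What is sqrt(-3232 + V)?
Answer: 2*I*sqrt(1509) ≈ 77.692*I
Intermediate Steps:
V = -2804 (V = -2247 - 557 = -2804)
sqrt(-3232 + V) = sqrt(-3232 - 2804) = sqrt(-6036) = 2*I*sqrt(1509)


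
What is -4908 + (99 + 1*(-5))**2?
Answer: 3928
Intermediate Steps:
-4908 + (99 + 1*(-5))**2 = -4908 + (99 - 5)**2 = -4908 + 94**2 = -4908 + 8836 = 3928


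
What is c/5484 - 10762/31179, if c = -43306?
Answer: -234876097/28497606 ≈ -8.2420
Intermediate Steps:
c/5484 - 10762/31179 = -43306/5484 - 10762/31179 = -43306*1/5484 - 10762*1/31179 = -21653/2742 - 10762/31179 = -234876097/28497606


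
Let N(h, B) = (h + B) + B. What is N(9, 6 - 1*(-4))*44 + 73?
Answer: 1349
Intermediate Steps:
N(h, B) = h + 2*B (N(h, B) = (B + h) + B = h + 2*B)
N(9, 6 - 1*(-4))*44 + 73 = (9 + 2*(6 - 1*(-4)))*44 + 73 = (9 + 2*(6 + 4))*44 + 73 = (9 + 2*10)*44 + 73 = (9 + 20)*44 + 73 = 29*44 + 73 = 1276 + 73 = 1349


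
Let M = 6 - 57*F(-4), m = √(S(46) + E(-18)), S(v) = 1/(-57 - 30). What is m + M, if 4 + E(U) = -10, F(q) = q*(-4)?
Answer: -906 + I*√106053/87 ≈ -906.0 + 3.7432*I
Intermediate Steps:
S(v) = -1/87 (S(v) = 1/(-87) = -1/87)
F(q) = -4*q
E(U) = -14 (E(U) = -4 - 10 = -14)
m = I*√106053/87 (m = √(-1/87 - 14) = √(-1219/87) = I*√106053/87 ≈ 3.7432*I)
M = -906 (M = 6 - (-228)*(-4) = 6 - 57*16 = 6 - 912 = -906)
m + M = I*√106053/87 - 906 = -906 + I*√106053/87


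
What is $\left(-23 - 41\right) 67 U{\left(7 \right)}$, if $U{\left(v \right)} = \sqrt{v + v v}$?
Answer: $- 8576 \sqrt{14} \approx -32088.0$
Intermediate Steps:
$U{\left(v \right)} = \sqrt{v + v^{2}}$
$\left(-23 - 41\right) 67 U{\left(7 \right)} = \left(-23 - 41\right) 67 \sqrt{7 \left(1 + 7\right)} = \left(-23 - 41\right) 67 \sqrt{7 \cdot 8} = \left(-64\right) 67 \sqrt{56} = - 4288 \cdot 2 \sqrt{14} = - 8576 \sqrt{14}$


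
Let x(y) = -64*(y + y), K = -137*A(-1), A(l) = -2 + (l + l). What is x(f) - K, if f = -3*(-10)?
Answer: -4388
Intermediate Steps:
A(l) = -2 + 2*l
K = 548 (K = -137*(-2 + 2*(-1)) = -137*(-2 - 2) = -137*(-4) = 548)
f = 30
x(y) = -128*y
x(f) - K = -128*30 - 1*548 = -3840 - 548 = -4388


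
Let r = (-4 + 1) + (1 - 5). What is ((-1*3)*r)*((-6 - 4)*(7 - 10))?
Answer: 630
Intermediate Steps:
r = -7 (r = -3 - 4 = -7)
((-1*3)*r)*((-6 - 4)*(7 - 10)) = (-1*3*(-7))*((-6 - 4)*(7 - 10)) = (-3*(-7))*(-10*(-3)) = 21*30 = 630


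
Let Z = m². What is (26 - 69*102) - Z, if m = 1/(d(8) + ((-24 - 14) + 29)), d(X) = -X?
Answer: -2026469/289 ≈ -7012.0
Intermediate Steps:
m = -1/17 (m = 1/(-1*8 + ((-24 - 14) + 29)) = 1/(-8 + (-38 + 29)) = 1/(-8 - 9) = 1/(-17) = -1/17 ≈ -0.058824)
Z = 1/289 (Z = (-1/17)² = 1/289 ≈ 0.0034602)
(26 - 69*102) - Z = (26 - 69*102) - 1*1/289 = (26 - 7038) - 1/289 = -7012 - 1/289 = -2026469/289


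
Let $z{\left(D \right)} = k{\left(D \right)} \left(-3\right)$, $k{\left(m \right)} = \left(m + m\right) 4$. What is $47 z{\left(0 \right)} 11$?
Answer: $0$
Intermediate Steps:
$k{\left(m \right)} = 8 m$ ($k{\left(m \right)} = 2 m 4 = 8 m$)
$z{\left(D \right)} = - 24 D$ ($z{\left(D \right)} = 8 D \left(-3\right) = - 24 D$)
$47 z{\left(0 \right)} 11 = 47 \left(\left(-24\right) 0\right) 11 = 47 \cdot 0 \cdot 11 = 0 \cdot 11 = 0$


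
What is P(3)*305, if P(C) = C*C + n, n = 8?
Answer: 5185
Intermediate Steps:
P(C) = 8 + C² (P(C) = C*C + 8 = C² + 8 = 8 + C²)
P(3)*305 = (8 + 3²)*305 = (8 + 9)*305 = 17*305 = 5185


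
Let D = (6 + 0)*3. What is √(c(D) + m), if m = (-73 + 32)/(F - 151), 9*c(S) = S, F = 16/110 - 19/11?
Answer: √39943822/4196 ≈ 1.5062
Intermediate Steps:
F = -87/55 (F = 16*(1/110) - 19*1/11 = 8/55 - 19/11 = -87/55 ≈ -1.5818)
D = 18 (D = 6*3 = 18)
c(S) = S/9
m = 2255/8392 (m = (-73 + 32)/(-87/55 - 151) = -41/(-8392/55) = -41*(-55/8392) = 2255/8392 ≈ 0.26871)
√(c(D) + m) = √((⅑)*18 + 2255/8392) = √(2 + 2255/8392) = √(19039/8392) = √39943822/4196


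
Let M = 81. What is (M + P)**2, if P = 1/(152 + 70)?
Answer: 323388289/49284 ≈ 6561.7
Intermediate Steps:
P = 1/222 ≈ 0.0045045
(M + P)**2 = (81 + 1/222)**2 = (17983/222)**2 = 323388289/49284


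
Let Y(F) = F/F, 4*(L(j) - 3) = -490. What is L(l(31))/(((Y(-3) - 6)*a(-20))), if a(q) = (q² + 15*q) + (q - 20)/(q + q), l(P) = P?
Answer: 239/1010 ≈ 0.23663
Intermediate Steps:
L(j) = -239/2 (L(j) = 3 + (¼)*(-490) = 3 - 245/2 = -239/2)
Y(F) = 1
a(q) = q² + 15*q + (-20 + q)/(2*q) (a(q) = (q² + 15*q) + (-20 + q)/((2*q)) = (q² + 15*q) + (-20 + q)*(1/(2*q)) = (q² + 15*q) + (-20 + q)/(2*q) = q² + 15*q + (-20 + q)/(2*q))
L(l(31))/(((Y(-3) - 6)*a(-20))) = -239*1/((1 - 6)*(½ + (-20)² - 10/(-20) + 15*(-20)))/2 = -239*(-1/(5*(½ + 400 - 10*(-1/20) - 300)))/2 = -239*(-1/(5*(½ + 400 + ½ - 300)))/2 = -239/(2*((-5*101))) = -239/2/(-505) = -239/2*(-1/505) = 239/1010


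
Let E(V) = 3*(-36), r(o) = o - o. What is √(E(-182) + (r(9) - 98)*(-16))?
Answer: 2*√365 ≈ 38.210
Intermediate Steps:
r(o) = 0
E(V) = -108
√(E(-182) + (r(9) - 98)*(-16)) = √(-108 + (0 - 98)*(-16)) = √(-108 - 98*(-16)) = √(-108 + 1568) = √1460 = 2*√365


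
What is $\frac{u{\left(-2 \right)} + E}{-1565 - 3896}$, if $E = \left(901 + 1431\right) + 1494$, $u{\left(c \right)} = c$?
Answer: $- \frac{3824}{5461} \approx -0.70024$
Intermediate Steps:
$E = 3826$ ($E = 2332 + 1494 = 3826$)
$\frac{u{\left(-2 \right)} + E}{-1565 - 3896} = \frac{-2 + 3826}{-1565 - 3896} = \frac{3824}{-5461} = 3824 \left(- \frac{1}{5461}\right) = - \frac{3824}{5461}$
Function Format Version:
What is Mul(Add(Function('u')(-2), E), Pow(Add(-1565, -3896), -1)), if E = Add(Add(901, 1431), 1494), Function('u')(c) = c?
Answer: Rational(-3824, 5461) ≈ -0.70024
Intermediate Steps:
E = 3826 (E = Add(2332, 1494) = 3826)
Mul(Add(Function('u')(-2), E), Pow(Add(-1565, -3896), -1)) = Mul(Add(-2, 3826), Pow(Add(-1565, -3896), -1)) = Mul(3824, Pow(-5461, -1)) = Mul(3824, Rational(-1, 5461)) = Rational(-3824, 5461)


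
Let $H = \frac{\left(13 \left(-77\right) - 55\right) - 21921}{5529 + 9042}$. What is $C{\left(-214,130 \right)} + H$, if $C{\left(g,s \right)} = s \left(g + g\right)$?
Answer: $- \frac{90083713}{1619} \approx -55642.0$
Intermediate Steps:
$H = - \frac{2553}{1619}$ ($H = \frac{\left(-1001 - 55\right) - 21921}{14571} = \left(-1056 - 21921\right) \frac{1}{14571} = \left(-22977\right) \frac{1}{14571} = - \frac{2553}{1619} \approx -1.5769$)
$C{\left(g,s \right)} = 2 g s$ ($C{\left(g,s \right)} = s 2 g = 2 g s$)
$C{\left(-214,130 \right)} + H = 2 \left(-214\right) 130 - \frac{2553}{1619} = -55640 - \frac{2553}{1619} = - \frac{90083713}{1619}$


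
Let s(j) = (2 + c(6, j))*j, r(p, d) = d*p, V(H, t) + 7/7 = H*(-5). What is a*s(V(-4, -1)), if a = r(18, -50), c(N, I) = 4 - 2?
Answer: -68400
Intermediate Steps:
V(H, t) = -1 - 5*H (V(H, t) = -1 + H*(-5) = -1 - 5*H)
c(N, I) = 2
s(j) = 4*j (s(j) = (2 + 2)*j = 4*j)
a = -900 (a = -50*18 = -900)
a*s(V(-4, -1)) = -3600*(-1 - 5*(-4)) = -3600*(-1 + 20) = -3600*19 = -900*76 = -68400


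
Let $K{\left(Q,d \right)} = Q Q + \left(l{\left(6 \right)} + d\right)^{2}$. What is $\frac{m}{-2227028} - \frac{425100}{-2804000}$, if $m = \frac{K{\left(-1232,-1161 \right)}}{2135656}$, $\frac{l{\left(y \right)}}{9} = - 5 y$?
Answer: $\frac{2527295056971371}{16670360814839840} \approx 0.1516$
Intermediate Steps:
$l{\left(y \right)} = - 45 y$ ($l{\left(y \right)} = 9 \left(- 5 y\right) = - 45 y$)
$K{\left(Q,d \right)} = Q^{2} + \left(-270 + d\right)^{2}$ ($K{\left(Q,d \right)} = Q Q + \left(\left(-45\right) 6 + d\right)^{2} = Q^{2} + \left(-270 + d\right)^{2}$)
$m = \frac{3565585}{2135656}$ ($m = \frac{\left(-1232\right)^{2} + \left(-270 - 1161\right)^{2}}{2135656} = \left(1517824 + \left(-1431\right)^{2}\right) \frac{1}{2135656} = \left(1517824 + 2047761\right) \frac{1}{2135656} = 3565585 \cdot \frac{1}{2135656} = \frac{3565585}{2135656} \approx 1.6695$)
$\frac{m}{-2227028} - \frac{425100}{-2804000} = \frac{3565585}{2135656 \left(-2227028\right)} - \frac{425100}{-2804000} = \frac{3565585}{2135656} \left(- \frac{1}{2227028}\right) - - \frac{4251}{28040} = - \frac{3565585}{4756165710368} + \frac{4251}{28040} = \frac{2527295056971371}{16670360814839840}$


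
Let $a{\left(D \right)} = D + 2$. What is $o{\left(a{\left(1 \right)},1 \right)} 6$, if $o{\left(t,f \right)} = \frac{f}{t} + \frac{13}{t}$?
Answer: $28$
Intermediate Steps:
$a{\left(D \right)} = 2 + D$
$o{\left(t,f \right)} = \frac{13}{t} + \frac{f}{t}$
$o{\left(a{\left(1 \right)},1 \right)} 6 = \frac{13 + 1}{2 + 1} \cdot 6 = \frac{1}{3} \cdot 14 \cdot 6 = \frac{14}{3} \cdot 6 = 28$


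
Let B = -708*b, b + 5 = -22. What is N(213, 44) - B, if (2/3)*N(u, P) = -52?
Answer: -19194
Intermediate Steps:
b = -27 (b = -5 - 22 = -27)
N(u, P) = -78 (N(u, P) = (3/2)*(-52) = -78)
B = 19116 (B = -708*(-27) = 19116)
N(213, 44) - B = -78 - 1*19116 = -78 - 19116 = -19194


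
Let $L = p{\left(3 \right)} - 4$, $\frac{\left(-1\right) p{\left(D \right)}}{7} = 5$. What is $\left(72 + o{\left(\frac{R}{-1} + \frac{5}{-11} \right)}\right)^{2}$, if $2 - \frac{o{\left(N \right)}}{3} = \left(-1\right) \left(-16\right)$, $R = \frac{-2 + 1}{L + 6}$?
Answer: $900$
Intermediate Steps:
$p{\left(D \right)} = -35$ ($p{\left(D \right)} = \left(-7\right) 5 = -35$)
$L = -39$ ($L = -35 - 4 = -39$)
$R = \frac{1}{33}$ ($R = \frac{-2 + 1}{-39 + 6} = - \frac{1}{-33} = \left(-1\right) \left(- \frac{1}{33}\right) = \frac{1}{33} \approx 0.030303$)
$o{\left(N \right)} = -42$ ($o{\left(N \right)} = 6 - 3 \left(\left(-1\right) \left(-16\right)\right) = 6 - 48 = -42$)
$\left(72 + o{\left(\frac{R}{-1} + \frac{5}{-11} \right)}\right)^{2} = \left(72 - 42\right)^{2} = 30^{2} = 900$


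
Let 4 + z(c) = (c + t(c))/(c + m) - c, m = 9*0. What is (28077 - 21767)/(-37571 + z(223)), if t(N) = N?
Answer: -3155/18898 ≈ -0.16695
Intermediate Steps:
m = 0
z(c) = -2 - c (z(c) = -4 + ((c + c)/(c + 0) - c) = -4 + ((2*c)/c - c) = -4 + (2 - c) = -2 - c)
(28077 - 21767)/(-37571 + z(223)) = (28077 - 21767)/(-37571 + (-2 - 1*223)) = 6310/(-37571 + (-2 - 223)) = 6310/(-37571 - 225) = 6310/(-37796) = 6310*(-1/37796) = -3155/18898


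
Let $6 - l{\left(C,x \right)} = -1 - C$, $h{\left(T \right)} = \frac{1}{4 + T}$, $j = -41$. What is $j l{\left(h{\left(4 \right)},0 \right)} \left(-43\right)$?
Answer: $\frac{100491}{8} \approx 12561.0$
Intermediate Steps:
$l{\left(C,x \right)} = 7 + C$ ($l{\left(C,x \right)} = 6 - \left(-1 - C\right) = 6 + \left(1 + C\right) = 7 + C$)
$j l{\left(h{\left(4 \right)},0 \right)} \left(-43\right) = - 41 \left(7 + \frac{1}{4 + 4}\right) \left(-43\right) = - 41 \left(7 + \frac{1}{8}\right) \left(-43\right) = \left(-41\right) \frac{57}{8} \left(-43\right) = \left(- \frac{2337}{8}\right) \left(-43\right) = \frac{100491}{8}$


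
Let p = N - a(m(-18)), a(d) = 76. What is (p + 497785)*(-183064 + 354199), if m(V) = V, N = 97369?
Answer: 101838673530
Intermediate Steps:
p = 97293 (p = 97369 - 1*76 = 97369 - 76 = 97293)
(p + 497785)*(-183064 + 354199) = (97293 + 497785)*(-183064 + 354199) = 595078*171135 = 101838673530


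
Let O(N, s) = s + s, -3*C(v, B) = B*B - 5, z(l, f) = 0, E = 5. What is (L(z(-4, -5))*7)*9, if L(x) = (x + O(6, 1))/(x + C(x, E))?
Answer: -189/10 ≈ -18.900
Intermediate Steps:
C(v, B) = 5/3 - B²/3 (C(v, B) = -(B*B - 5)/3 = -(B² - 5)/3 = -(-5 + B²)/3 = 5/3 - B²/3)
O(N, s) = 2*s
L(x) = (2 + x)/(-20/3 + x) (L(x) = (x + 2*1)/(x + (5/3 - ⅓*5²)) = (x + 2)/(x + (5/3 - ⅓*25)) = (2 + x)/(x + (5/3 - 25/3)) = (2 + x)/(x - 20/3) = (2 + x)/(-20/3 + x))
(L(z(-4, -5))*7)*9 = ((3*(2 + 0)/(-20 + 3*0))*7)*9 = ((3*2/(-20 + 0))*7)*9 = ((3*2/(-20))*7)*9 = ((3*(-1/20)*2)*7)*9 = -3/10*7*9 = -21/10*9 = -189/10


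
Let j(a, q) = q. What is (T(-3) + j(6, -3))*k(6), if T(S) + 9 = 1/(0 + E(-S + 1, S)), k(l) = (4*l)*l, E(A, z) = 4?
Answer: -1692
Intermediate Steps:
k(l) = 4*l²
T(S) = -35/4 (T(S) = -9 + 1/(0 + 4) = -9 + 1/4 = -9 + ¼ = -35/4)
(T(-3) + j(6, -3))*k(6) = (-35/4 - 3)*(4*6²) = -47*36 = -47/4*144 = -1692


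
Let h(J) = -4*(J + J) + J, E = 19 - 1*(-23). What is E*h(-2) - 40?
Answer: 548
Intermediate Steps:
E = 42 (E = 19 + 23 = 42)
h(J) = -7*J (h(J) = -8*J + J = -7*J)
E*h(-2) - 40 = 42*(-7*(-2)) - 40 = 42*14 - 40 = 588 - 40 = 548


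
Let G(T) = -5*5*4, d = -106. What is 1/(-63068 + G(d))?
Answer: -1/63168 ≈ -1.5831e-5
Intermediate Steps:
G(T) = -100 (G(T) = -25*4 = -100)
1/(-63068 + G(d)) = 1/(-63068 - 100) = 1/(-63168) = -1/63168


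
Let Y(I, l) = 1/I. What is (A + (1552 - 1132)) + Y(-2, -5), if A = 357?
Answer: 1553/2 ≈ 776.50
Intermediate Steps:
(A + (1552 - 1132)) + Y(-2, -5) = (357 + (1552 - 1132)) + 1/(-2) = (357 + 420) - ½ = 777 - ½ = 1553/2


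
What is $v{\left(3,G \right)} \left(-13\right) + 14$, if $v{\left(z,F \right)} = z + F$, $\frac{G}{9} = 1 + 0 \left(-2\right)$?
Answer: $-142$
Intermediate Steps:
$G = 9$ ($G = 9 \left(1 + 0 \left(-2\right)\right) = 9 \left(1 + 0\right) = 9 \cdot 1 = 9$)
$v{\left(z,F \right)} = F + z$
$v{\left(3,G \right)} \left(-13\right) + 14 = \left(9 + 3\right) \left(-13\right) + 14 = 12 \left(-13\right) + 14 = -156 + 14 = -142$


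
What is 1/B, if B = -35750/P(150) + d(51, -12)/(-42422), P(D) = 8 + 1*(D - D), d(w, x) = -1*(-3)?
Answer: -84844/379146631 ≈ -0.00022378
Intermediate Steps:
d(w, x) = 3
P(D) = 8 (P(D) = 8 + 1*0 = 8 + 0 = 8)
B = -379146631/84844 (B = -35750/8 + 3/(-42422) = -35750*⅛ + 3*(-1/42422) = -17875/4 - 3/42422 = -379146631/84844 ≈ -4468.8)
1/B = 1/(-379146631/84844) = -84844/379146631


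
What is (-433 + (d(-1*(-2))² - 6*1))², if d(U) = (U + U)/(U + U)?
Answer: 191844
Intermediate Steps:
d(U) = 1 (d(U) = (2*U)/((2*U)) = (2*U)*(1/(2*U)) = 1)
(-433 + (d(-1*(-2))² - 6*1))² = (-433 + (1² - 6*1))² = (-433 + (1 - 6))² = (-433 - 5)² = (-438)² = 191844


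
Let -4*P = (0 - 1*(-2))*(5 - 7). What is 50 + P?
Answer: 51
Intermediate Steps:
P = 1 (P = -(0 - 1*(-2))*(5 - 7)/4 = -(0 + 2)*(-2)/4 = -(-2)/2 = -¼*(-4) = 1)
50 + P = 50 + 1 = 51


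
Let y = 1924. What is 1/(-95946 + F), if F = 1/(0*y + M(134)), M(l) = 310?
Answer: -310/29743259 ≈ -1.0423e-5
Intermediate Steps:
F = 1/310 (F = 1/(0*1924 + 310) = 1/(0 + 310) = 1/310 ≈ 0.0032258)
1/(-95946 + F) = 1/(-95946 + 1/310) = 1/(-29743259/310) = -310/29743259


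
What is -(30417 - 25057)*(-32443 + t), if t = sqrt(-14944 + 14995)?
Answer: 173894480 - 5360*sqrt(51) ≈ 1.7386e+8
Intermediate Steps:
t = sqrt(51) ≈ 7.1414
-(30417 - 25057)*(-32443 + t) = -(30417 - 25057)*(-32443 + sqrt(51)) = -5360*(-32443 + sqrt(51)) = -(-173894480 + 5360*sqrt(51)) = 173894480 - 5360*sqrt(51)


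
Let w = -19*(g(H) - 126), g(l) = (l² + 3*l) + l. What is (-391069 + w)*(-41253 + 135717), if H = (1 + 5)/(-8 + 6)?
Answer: -36710410752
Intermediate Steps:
H = -3 (H = 6/(-2) = 6*(-½) = -3)
g(l) = l² + 4*l
w = 2451 (w = -19*(-3*(4 - 3) - 126) = -19*(-3*1 - 126) = -19*(-3 - 126) = -19*(-129) = 2451)
(-391069 + w)*(-41253 + 135717) = (-391069 + 2451)*(-41253 + 135717) = -388618*94464 = -36710410752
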